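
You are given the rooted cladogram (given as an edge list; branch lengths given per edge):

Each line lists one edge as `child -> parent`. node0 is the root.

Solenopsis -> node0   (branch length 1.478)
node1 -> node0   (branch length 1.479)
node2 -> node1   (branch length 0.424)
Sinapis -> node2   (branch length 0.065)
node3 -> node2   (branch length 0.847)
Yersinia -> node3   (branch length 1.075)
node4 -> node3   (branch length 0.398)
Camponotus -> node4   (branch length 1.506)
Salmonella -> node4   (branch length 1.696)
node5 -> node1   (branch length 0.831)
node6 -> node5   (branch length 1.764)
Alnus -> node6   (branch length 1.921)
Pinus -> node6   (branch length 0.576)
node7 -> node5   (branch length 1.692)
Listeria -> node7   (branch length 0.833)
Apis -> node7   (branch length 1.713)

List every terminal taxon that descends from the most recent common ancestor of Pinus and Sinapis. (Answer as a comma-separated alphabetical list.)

Tracing Pinus: it sits inside (Alnus,Pinus).
Tracing Sinapis: it sits inside (Sinapis,(Yersinia,(Camponotus,Salmonella))).
The smallest clade enclosing both is ((Sinapis,(Yersinia,(Camponotus,Salmonella))),((Alnus,Pinus),(Listeria,Apis))); the answer is its 8 terminal taxa in alphabetical order.

Alnus, Apis, Camponotus, Listeria, Pinus, Salmonella, Sinapis, Yersinia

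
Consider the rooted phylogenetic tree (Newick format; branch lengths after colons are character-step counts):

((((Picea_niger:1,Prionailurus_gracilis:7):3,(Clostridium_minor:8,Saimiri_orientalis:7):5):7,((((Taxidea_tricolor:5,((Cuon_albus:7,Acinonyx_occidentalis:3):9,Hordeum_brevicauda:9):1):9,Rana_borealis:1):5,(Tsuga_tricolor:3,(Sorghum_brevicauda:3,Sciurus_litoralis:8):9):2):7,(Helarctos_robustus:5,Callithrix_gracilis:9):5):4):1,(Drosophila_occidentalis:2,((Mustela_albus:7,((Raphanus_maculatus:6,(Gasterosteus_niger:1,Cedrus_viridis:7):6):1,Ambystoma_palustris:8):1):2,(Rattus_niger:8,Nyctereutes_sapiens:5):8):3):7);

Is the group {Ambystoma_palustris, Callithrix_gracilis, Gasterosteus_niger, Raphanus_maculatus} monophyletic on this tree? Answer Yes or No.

The MRCA of the listed taxa is the root, so the smallest clade containing them is the whole tree.
That clade also contains Acinonyx_occidentalis, Cedrus_viridis, Clostridium_minor, Cuon_albus, Drosophila_occidentalis, Helarctos_robustus, Hordeum_brevicauda, Mustela_albus, Nyctereutes_sapiens, Picea_niger, Prionailurus_gracilis, Rana_borealis, Rattus_niger, Saimiri_orientalis, Sciurus_litoralis, Sorghum_brevicauda, Taxidea_tricolor, Tsuga_tricolor, which are not in the proposed group, so the group is not monophyletic.

No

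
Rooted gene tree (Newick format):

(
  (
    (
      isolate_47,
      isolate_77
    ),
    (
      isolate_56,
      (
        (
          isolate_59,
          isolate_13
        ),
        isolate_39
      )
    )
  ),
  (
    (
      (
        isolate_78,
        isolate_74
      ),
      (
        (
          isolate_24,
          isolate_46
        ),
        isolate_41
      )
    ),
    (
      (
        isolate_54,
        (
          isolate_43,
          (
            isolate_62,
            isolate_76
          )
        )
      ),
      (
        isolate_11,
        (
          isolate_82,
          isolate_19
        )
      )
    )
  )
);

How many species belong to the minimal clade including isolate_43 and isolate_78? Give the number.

12

The MRCA of isolate_43 and isolate_78 is the node subtending (((isolate_78,isolate_74),((isolate_24,isolate_46),isolate_41)),((isolate_54,(isolate_43,(isolate_62,isolate_76))),(isolate_11,(isolate_82,isolate_19)))).
That clade contains 12 terminal taxa: isolate_11, isolate_19, isolate_24, isolate_41, isolate_43, isolate_46, isolate_54, isolate_62, isolate_74, isolate_76, isolate_78, isolate_82.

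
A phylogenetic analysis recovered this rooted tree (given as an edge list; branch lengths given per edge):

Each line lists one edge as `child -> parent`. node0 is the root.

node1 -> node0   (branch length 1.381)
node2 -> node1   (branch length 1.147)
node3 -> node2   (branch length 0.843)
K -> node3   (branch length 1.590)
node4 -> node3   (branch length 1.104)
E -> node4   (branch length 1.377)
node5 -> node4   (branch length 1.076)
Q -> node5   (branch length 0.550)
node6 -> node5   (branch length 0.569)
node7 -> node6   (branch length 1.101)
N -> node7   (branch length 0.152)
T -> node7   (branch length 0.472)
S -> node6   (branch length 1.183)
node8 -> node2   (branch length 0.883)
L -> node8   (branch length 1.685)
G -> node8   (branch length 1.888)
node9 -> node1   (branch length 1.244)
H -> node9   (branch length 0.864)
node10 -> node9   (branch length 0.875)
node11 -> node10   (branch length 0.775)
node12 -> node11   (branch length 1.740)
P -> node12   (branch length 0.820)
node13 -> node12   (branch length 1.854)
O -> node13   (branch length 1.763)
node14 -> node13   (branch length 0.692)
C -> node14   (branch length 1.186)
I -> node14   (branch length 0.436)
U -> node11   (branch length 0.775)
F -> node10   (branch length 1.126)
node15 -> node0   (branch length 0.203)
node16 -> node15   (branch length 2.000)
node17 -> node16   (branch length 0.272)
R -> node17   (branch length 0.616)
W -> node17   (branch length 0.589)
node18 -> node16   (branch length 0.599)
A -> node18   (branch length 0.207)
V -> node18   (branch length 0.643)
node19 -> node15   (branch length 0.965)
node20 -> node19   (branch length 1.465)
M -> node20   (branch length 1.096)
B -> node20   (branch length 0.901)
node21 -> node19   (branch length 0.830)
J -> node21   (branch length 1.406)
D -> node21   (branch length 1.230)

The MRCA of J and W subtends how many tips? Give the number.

8

The MRCA of J and W is the node subtending (((R,W),(A,V)),((M,B),(J,D))).
That clade contains 8 terminal taxa: A, B, D, J, M, R, V, W.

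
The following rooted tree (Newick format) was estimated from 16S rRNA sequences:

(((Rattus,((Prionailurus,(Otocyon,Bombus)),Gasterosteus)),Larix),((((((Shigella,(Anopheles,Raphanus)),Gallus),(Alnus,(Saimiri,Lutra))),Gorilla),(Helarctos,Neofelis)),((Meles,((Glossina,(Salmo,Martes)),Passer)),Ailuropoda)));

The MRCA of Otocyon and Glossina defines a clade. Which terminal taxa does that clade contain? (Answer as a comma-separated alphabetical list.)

Ailuropoda, Alnus, Anopheles, Bombus, Gallus, Gasterosteus, Glossina, Gorilla, Helarctos, Larix, Lutra, Martes, Meles, Neofelis, Otocyon, Passer, Prionailurus, Raphanus, Rattus, Saimiri, Salmo, Shigella

Tracing Otocyon: it sits inside (Otocyon,Bombus).
Tracing Glossina: it sits inside (Glossina,(Salmo,Martes)).
The smallest clade enclosing both is the whole tree (their MRCA is the root), so the answer is all 22 tips in alphabetical order.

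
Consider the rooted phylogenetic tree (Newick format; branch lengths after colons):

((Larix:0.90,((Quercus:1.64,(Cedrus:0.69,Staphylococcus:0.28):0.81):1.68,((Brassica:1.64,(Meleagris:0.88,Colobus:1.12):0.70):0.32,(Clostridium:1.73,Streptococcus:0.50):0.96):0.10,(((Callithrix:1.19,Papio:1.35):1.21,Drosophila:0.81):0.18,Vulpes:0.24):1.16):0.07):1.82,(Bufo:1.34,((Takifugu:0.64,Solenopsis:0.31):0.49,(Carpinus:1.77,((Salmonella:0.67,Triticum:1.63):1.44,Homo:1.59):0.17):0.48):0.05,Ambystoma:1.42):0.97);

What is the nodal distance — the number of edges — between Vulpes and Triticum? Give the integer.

10

The MRCA of Vulpes and Triticum is the root of the tree.
From Vulpes up to that node: 4 branches. From Triticum up to the same node: 6 branches. Total: 4 + 6 = 10.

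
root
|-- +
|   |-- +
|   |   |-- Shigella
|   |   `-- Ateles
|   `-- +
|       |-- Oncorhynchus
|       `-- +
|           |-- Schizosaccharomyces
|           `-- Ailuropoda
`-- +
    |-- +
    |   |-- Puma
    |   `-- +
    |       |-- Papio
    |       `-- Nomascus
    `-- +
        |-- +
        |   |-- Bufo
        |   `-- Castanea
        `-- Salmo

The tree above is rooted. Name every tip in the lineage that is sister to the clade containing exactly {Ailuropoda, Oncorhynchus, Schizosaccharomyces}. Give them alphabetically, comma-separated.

Ateles, Shigella

The clade containing exactly {Ailuropoda, Oncorhynchus, Schizosaccharomyces} attaches to the tree at the node subtending ((Shigella,Ateles),(Oncorhynchus,(Schizosaccharomyces,Ailuropoda))).
The other lineage descending from that same node — the sister group — is (Shigella,Ateles); its 2 tips in alphabetical order are the answer.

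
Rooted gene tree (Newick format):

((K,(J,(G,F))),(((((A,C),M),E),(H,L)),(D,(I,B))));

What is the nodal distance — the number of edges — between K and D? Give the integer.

The MRCA of K and D is the root of the tree.
From K up to that node: 2 branches. From D up to the same node: 3 branches. Total: 2 + 3 = 5.

5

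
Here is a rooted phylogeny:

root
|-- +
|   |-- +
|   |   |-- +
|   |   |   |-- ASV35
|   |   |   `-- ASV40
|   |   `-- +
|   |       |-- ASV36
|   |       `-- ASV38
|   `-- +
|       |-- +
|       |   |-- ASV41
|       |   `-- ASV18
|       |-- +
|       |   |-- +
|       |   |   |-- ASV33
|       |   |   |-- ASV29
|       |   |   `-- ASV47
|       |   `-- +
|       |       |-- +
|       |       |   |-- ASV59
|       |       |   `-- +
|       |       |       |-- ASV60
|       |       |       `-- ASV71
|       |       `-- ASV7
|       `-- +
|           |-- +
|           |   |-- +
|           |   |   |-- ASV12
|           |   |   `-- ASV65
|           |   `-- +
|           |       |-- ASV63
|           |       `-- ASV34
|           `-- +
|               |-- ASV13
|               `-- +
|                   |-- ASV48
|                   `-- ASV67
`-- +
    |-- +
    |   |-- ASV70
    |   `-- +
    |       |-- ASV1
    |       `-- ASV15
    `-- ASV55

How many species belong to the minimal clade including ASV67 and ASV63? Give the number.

The MRCA of ASV67 and ASV63 is the node subtending (((ASV12,ASV65),(ASV63,ASV34)),(ASV13,(ASV48,ASV67))).
That clade contains 7 terminal taxa: ASV12, ASV13, ASV34, ASV48, ASV63, ASV65, ASV67.

7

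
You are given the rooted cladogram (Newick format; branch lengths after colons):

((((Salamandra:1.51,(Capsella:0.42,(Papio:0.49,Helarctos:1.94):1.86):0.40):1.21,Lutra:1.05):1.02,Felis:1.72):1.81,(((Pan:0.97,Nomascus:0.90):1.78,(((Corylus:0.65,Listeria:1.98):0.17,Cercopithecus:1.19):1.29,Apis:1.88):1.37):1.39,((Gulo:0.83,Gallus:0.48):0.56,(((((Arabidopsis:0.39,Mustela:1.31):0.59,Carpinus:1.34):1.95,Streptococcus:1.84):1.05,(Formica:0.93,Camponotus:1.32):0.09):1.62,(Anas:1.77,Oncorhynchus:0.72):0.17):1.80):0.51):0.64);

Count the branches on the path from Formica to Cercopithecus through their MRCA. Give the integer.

9

The MRCA of Formica and Cercopithecus is the node subtending (((Pan,Nomascus),(((Corylus,Listeria),Cercopithecus),Apis)),((Gulo,Gallus),(((((Arabidopsis,Mustela),Carpinus),Streptococcus),(Formica,Camponotus)),(Anas,Oncorhynchus)))).
From Formica up to that node: 5 branches. From Cercopithecus up to the same node: 4 branches. Total: 5 + 4 = 9.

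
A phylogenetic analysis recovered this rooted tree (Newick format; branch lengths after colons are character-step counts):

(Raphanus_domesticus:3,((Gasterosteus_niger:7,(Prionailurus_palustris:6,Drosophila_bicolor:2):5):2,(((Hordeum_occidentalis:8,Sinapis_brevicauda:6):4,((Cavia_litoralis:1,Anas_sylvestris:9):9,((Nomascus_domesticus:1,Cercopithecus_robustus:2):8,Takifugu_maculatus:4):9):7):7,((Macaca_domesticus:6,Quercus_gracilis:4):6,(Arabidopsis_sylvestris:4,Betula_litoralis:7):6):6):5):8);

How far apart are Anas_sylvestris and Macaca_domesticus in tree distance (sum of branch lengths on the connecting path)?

50

The path runs Anas_sylvestris → … → MRCA → … → Macaca_domesticus; the MRCA is the node subtending (((Hordeum_occidentalis,Sinapis_brevicauda),((Cavia_litoralis,Anas_sylvestris),((Nomascus_domesticus,Cercopithecus_robustus),Takifugu_maculatus))),((Macaca_domesticus,Quercus_gracilis),(Arabidopsis_sylvestris,Betula_litoralis))).
Branch lengths along that path: 9 + 9 + 7 + 7 + 6 + 6 + 6 = 50.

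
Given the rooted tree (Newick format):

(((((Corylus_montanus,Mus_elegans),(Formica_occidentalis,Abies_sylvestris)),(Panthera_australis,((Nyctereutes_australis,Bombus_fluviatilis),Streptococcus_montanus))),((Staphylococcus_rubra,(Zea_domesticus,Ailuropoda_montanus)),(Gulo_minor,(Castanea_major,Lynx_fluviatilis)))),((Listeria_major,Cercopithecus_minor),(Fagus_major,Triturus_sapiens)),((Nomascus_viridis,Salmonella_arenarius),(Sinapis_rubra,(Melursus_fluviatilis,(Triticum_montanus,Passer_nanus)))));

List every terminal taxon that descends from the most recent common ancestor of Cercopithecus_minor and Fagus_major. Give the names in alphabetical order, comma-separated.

Tracing Cercopithecus_minor: it sits inside (Listeria_major,Cercopithecus_minor).
Tracing Fagus_major: it sits inside (Fagus_major,Triturus_sapiens).
The smallest clade enclosing both is ((Listeria_major,Cercopithecus_minor),(Fagus_major,Triturus_sapiens)); the answer is its 4 terminal taxa in alphabetical order.

Cercopithecus_minor, Fagus_major, Listeria_major, Triturus_sapiens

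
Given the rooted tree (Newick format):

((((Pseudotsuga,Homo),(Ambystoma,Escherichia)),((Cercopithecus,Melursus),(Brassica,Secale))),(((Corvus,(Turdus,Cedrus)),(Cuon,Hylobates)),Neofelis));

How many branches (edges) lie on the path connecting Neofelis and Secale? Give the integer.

The MRCA of Neofelis and Secale is the root of the tree.
From Neofelis up to that node: 2 branches. From Secale up to the same node: 4 branches. Total: 2 + 4 = 6.

6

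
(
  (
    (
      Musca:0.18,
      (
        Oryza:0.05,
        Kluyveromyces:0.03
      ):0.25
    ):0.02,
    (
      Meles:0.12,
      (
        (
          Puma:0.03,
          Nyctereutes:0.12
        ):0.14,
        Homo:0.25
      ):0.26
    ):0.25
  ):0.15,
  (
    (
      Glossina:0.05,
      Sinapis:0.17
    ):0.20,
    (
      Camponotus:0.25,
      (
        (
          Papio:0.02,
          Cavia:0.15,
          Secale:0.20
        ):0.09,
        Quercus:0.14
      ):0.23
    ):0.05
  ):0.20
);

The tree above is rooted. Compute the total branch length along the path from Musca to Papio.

The path runs Musca → … → MRCA → … → Papio; the MRCA is the root of the tree.
Branch lengths along that path: 0.18 + 0.02 + 0.15 + 0.20 + 0.05 + 0.23 + 0.09 + 0.02 = 0.94.

0.94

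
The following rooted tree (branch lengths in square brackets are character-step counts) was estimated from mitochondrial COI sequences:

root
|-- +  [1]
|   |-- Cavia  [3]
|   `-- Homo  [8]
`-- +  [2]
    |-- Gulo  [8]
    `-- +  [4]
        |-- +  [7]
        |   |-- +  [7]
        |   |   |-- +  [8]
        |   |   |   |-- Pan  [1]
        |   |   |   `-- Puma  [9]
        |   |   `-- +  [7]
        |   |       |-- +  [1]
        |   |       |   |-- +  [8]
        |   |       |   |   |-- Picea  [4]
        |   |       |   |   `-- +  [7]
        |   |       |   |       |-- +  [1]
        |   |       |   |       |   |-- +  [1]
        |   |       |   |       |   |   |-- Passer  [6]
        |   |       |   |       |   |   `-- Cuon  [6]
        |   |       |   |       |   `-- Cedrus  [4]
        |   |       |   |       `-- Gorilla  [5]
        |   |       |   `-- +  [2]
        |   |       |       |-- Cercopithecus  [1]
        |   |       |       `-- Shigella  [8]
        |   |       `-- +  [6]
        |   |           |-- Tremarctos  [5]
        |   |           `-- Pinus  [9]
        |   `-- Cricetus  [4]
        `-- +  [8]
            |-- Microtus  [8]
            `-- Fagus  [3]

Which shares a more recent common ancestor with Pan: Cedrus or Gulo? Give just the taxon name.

The MRCA of Pan and Cedrus subtends ((Pan,Puma),(((Picea,(((Passer,Cuon),Cedrus),Gorilla)),(Cercopithecus,Shigella)),(Tremarctos,Pinus))) (11 taxa).
The MRCA of Pan and Gulo subtends (Gulo,((((Pan,Puma),(((Picea,(((Passer,Cuon),Cedrus),Gorilla)),(Cercopithecus,Shigella)),(Tremarctos,Pinus))),Cricetus),(Microtus,Fagus))) (15 taxa).
The first is nested inside the second, so Pan shares a more recent common ancestor with Cedrus.

Cedrus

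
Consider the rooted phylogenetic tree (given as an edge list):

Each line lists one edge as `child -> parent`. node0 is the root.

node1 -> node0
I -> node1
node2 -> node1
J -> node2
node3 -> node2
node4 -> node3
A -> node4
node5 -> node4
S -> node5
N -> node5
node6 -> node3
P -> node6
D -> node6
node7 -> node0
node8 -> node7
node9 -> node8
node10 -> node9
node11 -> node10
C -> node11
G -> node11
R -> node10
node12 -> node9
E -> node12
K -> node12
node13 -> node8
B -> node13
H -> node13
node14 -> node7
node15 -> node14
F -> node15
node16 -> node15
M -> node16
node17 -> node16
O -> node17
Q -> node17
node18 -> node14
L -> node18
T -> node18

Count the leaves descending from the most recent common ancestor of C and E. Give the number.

5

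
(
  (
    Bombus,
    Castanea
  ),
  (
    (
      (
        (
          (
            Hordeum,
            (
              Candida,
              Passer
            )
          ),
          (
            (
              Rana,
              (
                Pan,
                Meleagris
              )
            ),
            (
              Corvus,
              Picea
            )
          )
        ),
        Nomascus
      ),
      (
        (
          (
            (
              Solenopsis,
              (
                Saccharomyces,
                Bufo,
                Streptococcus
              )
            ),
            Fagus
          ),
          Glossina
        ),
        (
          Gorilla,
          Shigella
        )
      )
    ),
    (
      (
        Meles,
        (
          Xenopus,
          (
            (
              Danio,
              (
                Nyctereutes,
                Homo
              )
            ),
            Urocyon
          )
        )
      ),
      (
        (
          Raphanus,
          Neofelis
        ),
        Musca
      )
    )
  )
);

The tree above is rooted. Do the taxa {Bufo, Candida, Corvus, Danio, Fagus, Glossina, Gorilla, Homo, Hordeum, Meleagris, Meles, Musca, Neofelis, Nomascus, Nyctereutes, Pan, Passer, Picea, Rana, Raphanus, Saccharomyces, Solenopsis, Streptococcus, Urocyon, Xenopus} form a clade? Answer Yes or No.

The MRCA of the listed taxa subtends (((((Hordeum,(Candida,Passer)),((Rana,(Pan,Meleagris)),(Corvus,Picea))),Nomascus),((((Solenopsis,(Saccharomyces,Bufo,Streptococcus)),Fagus),Glossina),(Gorilla,Shigella))),((Meles,(Xenopus,((Danio,(Nyctereutes,Homo)),Urocyon))),((Raphanus,Neofelis),Musca))).
That clade also contains Shigella, which is not in the proposed group, so the group is not monophyletic.

No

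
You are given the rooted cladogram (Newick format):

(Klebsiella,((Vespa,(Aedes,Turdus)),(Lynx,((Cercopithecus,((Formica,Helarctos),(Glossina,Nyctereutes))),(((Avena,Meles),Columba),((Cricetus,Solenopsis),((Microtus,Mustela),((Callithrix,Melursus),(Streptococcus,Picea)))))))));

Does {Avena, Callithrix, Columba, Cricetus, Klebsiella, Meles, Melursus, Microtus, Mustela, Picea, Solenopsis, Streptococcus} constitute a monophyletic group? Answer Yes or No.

The MRCA of the listed taxa is the root, so the smallest clade containing them is the whole tree.
That clade also contains Aedes, Cercopithecus, Formica, Glossina, Helarctos, Lynx, Nyctereutes, Turdus, Vespa, which are not in the proposed group, so the group is not monophyletic.

No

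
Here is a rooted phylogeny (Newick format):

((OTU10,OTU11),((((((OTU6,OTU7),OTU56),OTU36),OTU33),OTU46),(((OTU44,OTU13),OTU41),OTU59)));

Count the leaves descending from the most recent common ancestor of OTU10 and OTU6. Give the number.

12

The MRCA of OTU10 and OTU6 is the root, so the clade is the entire tree.
That clade contains 12 terminal taxa: OTU10, OTU11, OTU13, OTU33, OTU36, OTU41, OTU44, OTU46, OTU56, OTU59, OTU6, OTU7.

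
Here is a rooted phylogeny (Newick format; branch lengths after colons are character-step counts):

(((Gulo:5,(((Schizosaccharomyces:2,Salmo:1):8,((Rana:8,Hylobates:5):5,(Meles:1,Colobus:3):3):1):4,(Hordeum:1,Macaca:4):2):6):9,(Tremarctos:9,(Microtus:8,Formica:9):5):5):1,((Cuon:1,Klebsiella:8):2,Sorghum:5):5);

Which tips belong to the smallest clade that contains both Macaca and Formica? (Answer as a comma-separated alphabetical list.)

Tracing Macaca: it sits inside (Hordeum,Macaca).
Tracing Formica: it sits inside (Microtus,Formica).
The smallest clade enclosing both is ((Gulo,(((Schizosaccharomyces,Salmo),((Rana,Hylobates),(Meles,Colobus))),(Hordeum,Macaca))),(Tremarctos,(Microtus,Formica))); the answer is its 12 terminal taxa in alphabetical order.

Colobus, Formica, Gulo, Hordeum, Hylobates, Macaca, Meles, Microtus, Rana, Salmo, Schizosaccharomyces, Tremarctos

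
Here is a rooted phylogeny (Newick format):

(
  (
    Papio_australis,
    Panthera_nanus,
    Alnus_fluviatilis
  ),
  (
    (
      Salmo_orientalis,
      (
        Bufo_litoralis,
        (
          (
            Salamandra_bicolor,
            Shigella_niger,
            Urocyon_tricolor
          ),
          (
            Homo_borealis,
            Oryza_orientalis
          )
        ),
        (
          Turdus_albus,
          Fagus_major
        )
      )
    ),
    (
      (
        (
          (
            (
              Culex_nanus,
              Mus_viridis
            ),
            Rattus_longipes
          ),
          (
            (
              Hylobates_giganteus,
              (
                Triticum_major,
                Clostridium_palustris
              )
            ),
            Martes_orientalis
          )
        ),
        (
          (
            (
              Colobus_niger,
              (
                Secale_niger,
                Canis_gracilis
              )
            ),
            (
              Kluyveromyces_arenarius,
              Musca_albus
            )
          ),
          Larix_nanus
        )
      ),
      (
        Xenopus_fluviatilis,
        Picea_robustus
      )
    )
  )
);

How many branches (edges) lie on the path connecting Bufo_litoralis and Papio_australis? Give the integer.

6

The MRCA of Bufo_litoralis and Papio_australis is the root of the tree.
From Bufo_litoralis up to that node: 4 branches. From Papio_australis up to the same node: 2 branches. Total: 4 + 2 = 6.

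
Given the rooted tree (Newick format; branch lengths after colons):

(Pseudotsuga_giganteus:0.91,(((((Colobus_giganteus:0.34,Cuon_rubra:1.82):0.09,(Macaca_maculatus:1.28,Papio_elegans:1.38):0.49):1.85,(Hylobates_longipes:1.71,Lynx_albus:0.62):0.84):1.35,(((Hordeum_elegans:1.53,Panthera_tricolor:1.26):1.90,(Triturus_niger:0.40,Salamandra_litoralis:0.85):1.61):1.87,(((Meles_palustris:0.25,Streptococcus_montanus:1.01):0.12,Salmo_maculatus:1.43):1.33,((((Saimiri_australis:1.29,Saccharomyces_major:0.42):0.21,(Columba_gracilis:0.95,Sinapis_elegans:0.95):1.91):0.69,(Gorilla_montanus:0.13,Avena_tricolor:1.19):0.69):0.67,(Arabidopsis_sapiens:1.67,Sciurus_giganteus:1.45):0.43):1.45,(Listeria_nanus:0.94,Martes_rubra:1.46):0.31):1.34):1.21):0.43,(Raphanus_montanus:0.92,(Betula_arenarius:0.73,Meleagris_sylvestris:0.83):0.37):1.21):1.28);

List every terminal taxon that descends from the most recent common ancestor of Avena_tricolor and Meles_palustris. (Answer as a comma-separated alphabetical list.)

Arabidopsis_sapiens, Avena_tricolor, Columba_gracilis, Gorilla_montanus, Listeria_nanus, Martes_rubra, Meles_palustris, Saccharomyces_major, Saimiri_australis, Salmo_maculatus, Sciurus_giganteus, Sinapis_elegans, Streptococcus_montanus

Tracing Avena_tricolor: it sits inside (Gorilla_montanus,Avena_tricolor).
Tracing Meles_palustris: it sits inside (Meles_palustris,Streptococcus_montanus).
The smallest clade enclosing both is (((Meles_palustris,Streptococcus_montanus),Salmo_maculatus),((((Saimiri_australis,Saccharomyces_major),(Columba_gracilis,Sinapis_elegans)),(Gorilla_montanus,Avena_tricolor)),(Arabidopsis_sapiens,Sciurus_giganteus)),(Listeria_nanus,Martes_rubra)); the answer is its 13 terminal taxa in alphabetical order.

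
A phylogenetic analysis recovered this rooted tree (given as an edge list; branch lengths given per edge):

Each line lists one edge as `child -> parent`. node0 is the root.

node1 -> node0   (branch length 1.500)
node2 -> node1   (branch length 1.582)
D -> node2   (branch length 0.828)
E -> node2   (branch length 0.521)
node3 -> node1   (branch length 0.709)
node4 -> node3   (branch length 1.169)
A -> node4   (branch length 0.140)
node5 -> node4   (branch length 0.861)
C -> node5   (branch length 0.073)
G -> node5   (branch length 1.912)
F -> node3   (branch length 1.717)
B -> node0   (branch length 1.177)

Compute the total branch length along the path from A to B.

The path runs A → … → MRCA → … → B; the MRCA is the root of the tree.
Branch lengths along that path: 0.140 + 1.169 + 0.709 + 1.500 + 1.177 = 4.695.

4.695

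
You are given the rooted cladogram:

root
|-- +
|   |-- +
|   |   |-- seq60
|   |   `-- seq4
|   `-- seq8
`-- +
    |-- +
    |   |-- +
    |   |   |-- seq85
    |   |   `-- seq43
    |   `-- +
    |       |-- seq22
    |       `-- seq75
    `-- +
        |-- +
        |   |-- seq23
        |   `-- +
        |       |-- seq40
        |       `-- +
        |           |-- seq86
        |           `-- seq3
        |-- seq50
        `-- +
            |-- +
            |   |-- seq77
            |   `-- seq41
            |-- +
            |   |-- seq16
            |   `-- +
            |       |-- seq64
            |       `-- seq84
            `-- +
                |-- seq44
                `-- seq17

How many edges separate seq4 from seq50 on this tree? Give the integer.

The MRCA of seq4 and seq50 is the root of the tree.
From seq4 up to that node: 3 branches. From seq50 up to the same node: 3 branches. Total: 3 + 3 = 6.

6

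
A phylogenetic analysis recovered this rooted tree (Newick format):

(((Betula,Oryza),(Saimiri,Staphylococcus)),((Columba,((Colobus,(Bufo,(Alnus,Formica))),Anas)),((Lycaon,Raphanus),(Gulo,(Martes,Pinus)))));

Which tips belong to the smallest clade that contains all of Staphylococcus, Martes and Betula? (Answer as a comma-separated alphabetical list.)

Tracing Staphylococcus: it sits inside (Saimiri,Staphylococcus).
Tracing Martes: it sits inside (Martes,Pinus).
Tracing Betula: it sits inside (Betula,Oryza).
The smallest clade enclosing all 3 is the whole tree (their MRCA is the root), so the answer is all 15 tips in alphabetical order.

Alnus, Anas, Betula, Bufo, Colobus, Columba, Formica, Gulo, Lycaon, Martes, Oryza, Pinus, Raphanus, Saimiri, Staphylococcus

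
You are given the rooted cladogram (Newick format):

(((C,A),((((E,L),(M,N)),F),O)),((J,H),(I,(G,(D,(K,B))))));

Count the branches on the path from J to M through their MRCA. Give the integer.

9

The MRCA of J and M is the root of the tree.
From J up to that node: 3 branches. From M up to the same node: 6 branches. Total: 3 + 6 = 9.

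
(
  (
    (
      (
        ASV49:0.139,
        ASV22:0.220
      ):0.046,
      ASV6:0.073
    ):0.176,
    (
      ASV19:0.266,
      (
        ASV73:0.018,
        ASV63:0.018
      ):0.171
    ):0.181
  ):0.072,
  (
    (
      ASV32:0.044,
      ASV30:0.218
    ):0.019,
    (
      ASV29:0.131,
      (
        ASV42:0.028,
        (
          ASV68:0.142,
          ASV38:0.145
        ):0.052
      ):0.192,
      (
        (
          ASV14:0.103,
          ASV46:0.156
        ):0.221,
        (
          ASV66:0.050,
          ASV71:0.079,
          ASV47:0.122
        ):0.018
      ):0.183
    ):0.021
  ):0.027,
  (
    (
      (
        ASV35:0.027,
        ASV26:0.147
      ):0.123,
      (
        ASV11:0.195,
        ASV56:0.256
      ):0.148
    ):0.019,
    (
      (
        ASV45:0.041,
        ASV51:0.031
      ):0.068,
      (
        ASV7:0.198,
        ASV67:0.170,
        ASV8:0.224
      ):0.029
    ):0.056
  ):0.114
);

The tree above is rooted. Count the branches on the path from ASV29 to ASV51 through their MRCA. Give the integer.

The MRCA of ASV29 and ASV51 is the root of the tree.
From ASV29 up to that node: 3 branches. From ASV51 up to the same node: 4 branches. Total: 3 + 4 = 7.

7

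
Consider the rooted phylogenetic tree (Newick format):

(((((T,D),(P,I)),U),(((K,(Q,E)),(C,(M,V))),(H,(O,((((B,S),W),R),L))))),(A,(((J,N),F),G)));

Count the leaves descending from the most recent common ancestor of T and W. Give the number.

18

The MRCA of T and W is the node subtending ((((T,D),(P,I)),U),(((K,(Q,E)),(C,(M,V))),(H,(O,((((B,S),W),R),L))))).
That clade contains 18 terminal taxa: B, C, D, E, H, I, K, L, M, O, P, Q, R, S, T, U, V, W.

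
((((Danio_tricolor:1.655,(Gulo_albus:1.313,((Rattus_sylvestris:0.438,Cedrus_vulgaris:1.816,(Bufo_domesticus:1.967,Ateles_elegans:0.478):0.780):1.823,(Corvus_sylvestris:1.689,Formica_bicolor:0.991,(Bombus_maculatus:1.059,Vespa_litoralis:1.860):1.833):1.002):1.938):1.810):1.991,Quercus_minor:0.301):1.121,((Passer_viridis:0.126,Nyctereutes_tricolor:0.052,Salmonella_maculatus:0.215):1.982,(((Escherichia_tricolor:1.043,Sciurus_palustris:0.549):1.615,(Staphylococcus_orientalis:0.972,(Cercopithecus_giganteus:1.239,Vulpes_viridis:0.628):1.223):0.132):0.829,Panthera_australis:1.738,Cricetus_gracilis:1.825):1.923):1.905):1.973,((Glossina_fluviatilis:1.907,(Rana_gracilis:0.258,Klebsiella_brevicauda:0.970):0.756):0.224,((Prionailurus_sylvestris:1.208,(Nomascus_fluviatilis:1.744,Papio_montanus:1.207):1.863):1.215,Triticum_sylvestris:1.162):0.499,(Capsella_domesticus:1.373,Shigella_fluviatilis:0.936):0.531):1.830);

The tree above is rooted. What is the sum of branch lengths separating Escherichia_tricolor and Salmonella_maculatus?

The path runs Escherichia_tricolor → … → MRCA → … → Salmonella_maculatus; the MRCA is the node subtending ((Passer_viridis,Nyctereutes_tricolor,Salmonella_maculatus),(((Escherichia_tricolor,Sciurus_palustris),(Staphylococcus_orientalis,(Cercopithecus_giganteus,Vulpes_viridis))),Panthera_australis,Cricetus_gracilis)).
Branch lengths along that path: 1.043 + 1.615 + 0.829 + 1.923 + 1.982 + 0.215 = 7.607.

7.607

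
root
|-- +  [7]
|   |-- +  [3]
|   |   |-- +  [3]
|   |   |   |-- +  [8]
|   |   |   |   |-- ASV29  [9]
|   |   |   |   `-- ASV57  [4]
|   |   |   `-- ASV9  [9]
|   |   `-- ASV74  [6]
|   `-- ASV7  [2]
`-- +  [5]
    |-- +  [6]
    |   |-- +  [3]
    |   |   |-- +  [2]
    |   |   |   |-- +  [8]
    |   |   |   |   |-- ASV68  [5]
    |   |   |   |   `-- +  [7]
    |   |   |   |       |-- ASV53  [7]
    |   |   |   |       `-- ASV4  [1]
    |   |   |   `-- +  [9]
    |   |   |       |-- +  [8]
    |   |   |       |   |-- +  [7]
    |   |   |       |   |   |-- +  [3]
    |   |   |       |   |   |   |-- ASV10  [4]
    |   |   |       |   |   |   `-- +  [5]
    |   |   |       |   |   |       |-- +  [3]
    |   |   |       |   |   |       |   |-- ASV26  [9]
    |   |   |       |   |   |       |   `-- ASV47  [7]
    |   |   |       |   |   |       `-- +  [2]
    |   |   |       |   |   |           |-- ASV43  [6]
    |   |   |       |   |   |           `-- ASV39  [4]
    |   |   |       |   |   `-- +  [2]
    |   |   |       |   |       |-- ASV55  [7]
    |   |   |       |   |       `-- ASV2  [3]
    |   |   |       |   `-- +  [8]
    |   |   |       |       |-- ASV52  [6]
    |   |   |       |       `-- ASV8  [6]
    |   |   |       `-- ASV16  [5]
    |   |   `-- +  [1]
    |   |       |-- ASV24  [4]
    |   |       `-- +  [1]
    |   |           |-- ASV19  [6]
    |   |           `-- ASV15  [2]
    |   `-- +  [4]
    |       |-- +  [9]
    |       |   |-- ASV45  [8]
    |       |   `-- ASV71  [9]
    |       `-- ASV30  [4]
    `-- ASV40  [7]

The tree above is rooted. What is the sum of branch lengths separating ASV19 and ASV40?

The path runs ASV19 → … → MRCA → … → ASV40; the MRCA is the node subtending (((((ASV68,(ASV53,ASV4)),((((ASV10,((ASV26,ASV47),(ASV43,ASV39))),(ASV55,ASV2)),(ASV52,ASV8)),ASV16)),(ASV24,(ASV19,ASV15))),((ASV45,ASV71),ASV30)),ASV40).
Branch lengths along that path: 6 + 1 + 1 + 3 + 6 + 7 = 24.

24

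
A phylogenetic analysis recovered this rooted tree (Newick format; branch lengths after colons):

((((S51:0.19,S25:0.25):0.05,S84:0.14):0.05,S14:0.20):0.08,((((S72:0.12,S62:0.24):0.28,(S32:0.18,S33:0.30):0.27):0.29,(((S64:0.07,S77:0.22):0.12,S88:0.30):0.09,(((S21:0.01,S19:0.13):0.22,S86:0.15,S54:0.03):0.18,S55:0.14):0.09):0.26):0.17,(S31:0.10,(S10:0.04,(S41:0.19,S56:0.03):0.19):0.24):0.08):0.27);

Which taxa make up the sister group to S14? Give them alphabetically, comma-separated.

S14 attaches to the tree at the node subtending (((S51,S25),S84),S14).
The other lineage descending from that same node — the sister group — is ((S51,S25),S84); its 3 tips in alphabetical order are the answer.

S25, S51, S84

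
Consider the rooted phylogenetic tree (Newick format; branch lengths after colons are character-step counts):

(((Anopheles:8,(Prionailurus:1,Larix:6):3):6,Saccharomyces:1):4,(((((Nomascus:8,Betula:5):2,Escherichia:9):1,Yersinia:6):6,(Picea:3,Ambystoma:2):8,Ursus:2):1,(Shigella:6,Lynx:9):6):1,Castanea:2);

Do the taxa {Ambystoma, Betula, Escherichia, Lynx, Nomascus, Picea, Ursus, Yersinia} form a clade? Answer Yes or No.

The MRCA of the listed taxa subtends (((((Nomascus,Betula),Escherichia),Yersinia),(Picea,Ambystoma),Ursus),(Shigella,Lynx)).
That clade also contains Shigella, which is not in the proposed group, so the group is not monophyletic.

No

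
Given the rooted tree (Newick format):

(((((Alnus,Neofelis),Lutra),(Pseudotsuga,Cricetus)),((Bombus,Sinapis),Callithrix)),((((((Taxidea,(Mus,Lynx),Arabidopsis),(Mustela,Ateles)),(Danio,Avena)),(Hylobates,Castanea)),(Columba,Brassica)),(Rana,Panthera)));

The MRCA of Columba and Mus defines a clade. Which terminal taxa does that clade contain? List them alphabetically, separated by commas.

Arabidopsis, Ateles, Avena, Brassica, Castanea, Columba, Danio, Hylobates, Lynx, Mus, Mustela, Taxidea

Tracing Columba: it sits inside (Columba,Brassica).
Tracing Mus: it sits inside (Mus,Lynx).
The smallest clade enclosing both is (((((Taxidea,(Mus,Lynx),Arabidopsis),(Mustela,Ateles)),(Danio,Avena)),(Hylobates,Castanea)),(Columba,Brassica)); the answer is its 12 terminal taxa in alphabetical order.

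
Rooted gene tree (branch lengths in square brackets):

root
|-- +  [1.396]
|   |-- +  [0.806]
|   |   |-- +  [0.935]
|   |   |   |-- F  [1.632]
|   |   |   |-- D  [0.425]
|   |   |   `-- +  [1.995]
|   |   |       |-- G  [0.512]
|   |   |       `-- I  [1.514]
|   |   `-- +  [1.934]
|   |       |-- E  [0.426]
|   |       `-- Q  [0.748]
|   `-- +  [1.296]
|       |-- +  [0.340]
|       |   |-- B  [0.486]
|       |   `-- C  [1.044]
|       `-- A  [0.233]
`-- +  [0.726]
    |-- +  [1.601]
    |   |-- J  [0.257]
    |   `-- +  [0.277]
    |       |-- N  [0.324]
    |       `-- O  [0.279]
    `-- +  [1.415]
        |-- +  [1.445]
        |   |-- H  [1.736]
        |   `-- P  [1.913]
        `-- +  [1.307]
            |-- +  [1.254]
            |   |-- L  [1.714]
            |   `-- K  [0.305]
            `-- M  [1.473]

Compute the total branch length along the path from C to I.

The path runs C → … → MRCA → … → I; the MRCA is the node subtending (((F,D,(G,I)),(E,Q)),((B,C),A)).
Branch lengths along that path: 1.044 + 0.340 + 1.296 + 0.806 + 0.935 + 1.995 + 1.514 = 7.930.

7.930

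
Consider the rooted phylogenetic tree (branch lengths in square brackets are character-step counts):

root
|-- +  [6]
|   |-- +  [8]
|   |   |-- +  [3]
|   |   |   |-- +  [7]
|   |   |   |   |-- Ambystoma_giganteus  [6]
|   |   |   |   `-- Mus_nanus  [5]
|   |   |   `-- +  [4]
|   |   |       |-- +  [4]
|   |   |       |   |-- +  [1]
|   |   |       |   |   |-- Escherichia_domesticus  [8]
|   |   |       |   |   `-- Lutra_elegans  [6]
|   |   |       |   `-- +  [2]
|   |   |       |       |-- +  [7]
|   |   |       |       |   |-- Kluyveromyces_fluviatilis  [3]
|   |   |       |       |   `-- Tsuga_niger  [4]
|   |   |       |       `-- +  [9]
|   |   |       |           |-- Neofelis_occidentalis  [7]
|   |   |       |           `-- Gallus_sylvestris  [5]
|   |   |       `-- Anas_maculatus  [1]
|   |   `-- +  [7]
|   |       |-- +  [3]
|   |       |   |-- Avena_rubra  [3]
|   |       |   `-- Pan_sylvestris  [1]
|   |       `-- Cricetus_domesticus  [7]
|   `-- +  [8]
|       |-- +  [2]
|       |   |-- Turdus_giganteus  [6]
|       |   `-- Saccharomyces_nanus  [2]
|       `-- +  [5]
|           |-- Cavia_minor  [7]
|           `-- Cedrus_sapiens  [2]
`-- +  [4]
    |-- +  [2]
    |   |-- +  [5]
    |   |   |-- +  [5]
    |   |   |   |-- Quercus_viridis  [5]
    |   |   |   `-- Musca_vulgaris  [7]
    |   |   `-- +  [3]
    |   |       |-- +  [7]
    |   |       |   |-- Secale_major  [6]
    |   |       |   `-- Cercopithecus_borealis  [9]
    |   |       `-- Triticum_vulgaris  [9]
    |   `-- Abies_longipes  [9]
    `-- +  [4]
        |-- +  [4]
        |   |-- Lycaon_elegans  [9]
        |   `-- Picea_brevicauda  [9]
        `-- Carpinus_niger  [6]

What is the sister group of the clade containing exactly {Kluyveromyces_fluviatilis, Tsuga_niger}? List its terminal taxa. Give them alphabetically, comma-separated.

The clade containing exactly {Kluyveromyces_fluviatilis, Tsuga_niger} attaches to the tree at the node subtending ((Kluyveromyces_fluviatilis,Tsuga_niger),(Neofelis_occidentalis,Gallus_sylvestris)).
The other lineage descending from that same node — the sister group — is (Neofelis_occidentalis,Gallus_sylvestris); its 2 tips in alphabetical order are the answer.

Gallus_sylvestris, Neofelis_occidentalis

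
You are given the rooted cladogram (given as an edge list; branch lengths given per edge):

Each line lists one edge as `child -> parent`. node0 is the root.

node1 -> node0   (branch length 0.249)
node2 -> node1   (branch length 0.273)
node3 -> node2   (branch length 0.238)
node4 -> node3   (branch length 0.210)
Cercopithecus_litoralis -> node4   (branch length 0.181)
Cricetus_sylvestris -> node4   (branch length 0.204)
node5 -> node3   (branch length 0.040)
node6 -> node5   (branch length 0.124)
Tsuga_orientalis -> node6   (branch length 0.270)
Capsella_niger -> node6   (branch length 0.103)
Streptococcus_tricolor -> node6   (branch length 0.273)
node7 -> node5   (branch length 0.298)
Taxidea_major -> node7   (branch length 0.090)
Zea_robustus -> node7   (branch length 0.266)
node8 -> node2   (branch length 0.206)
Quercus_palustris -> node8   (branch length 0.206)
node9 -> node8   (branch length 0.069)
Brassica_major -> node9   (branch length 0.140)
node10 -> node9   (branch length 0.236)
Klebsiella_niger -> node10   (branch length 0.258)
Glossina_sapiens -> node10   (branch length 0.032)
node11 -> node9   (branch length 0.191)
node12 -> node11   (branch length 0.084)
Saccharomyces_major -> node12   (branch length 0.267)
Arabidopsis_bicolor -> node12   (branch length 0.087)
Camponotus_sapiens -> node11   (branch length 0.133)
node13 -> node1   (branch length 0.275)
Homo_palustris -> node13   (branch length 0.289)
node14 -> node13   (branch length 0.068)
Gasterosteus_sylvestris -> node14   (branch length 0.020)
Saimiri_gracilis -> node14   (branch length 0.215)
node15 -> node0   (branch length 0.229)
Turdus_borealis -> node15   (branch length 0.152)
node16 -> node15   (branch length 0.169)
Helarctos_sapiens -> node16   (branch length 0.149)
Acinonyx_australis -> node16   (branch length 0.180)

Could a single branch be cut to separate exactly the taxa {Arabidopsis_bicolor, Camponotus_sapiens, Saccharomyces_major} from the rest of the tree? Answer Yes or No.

Yes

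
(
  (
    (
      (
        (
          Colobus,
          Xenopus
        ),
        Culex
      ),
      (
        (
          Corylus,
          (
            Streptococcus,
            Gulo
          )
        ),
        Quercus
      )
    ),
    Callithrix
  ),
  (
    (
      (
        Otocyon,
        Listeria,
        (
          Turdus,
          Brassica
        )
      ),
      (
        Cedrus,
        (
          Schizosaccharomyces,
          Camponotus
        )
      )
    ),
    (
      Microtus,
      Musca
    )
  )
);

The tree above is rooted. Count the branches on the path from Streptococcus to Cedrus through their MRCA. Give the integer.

10

The MRCA of Streptococcus and Cedrus is the root of the tree.
From Streptococcus up to that node: 6 branches. From Cedrus up to the same node: 4 branches. Total: 6 + 4 = 10.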